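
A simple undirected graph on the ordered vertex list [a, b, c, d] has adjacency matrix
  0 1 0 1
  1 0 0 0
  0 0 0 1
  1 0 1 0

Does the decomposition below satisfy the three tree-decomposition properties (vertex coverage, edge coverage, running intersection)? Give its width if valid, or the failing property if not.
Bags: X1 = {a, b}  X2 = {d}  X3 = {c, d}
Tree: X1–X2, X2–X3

A tree decomposition must satisfy three properties: every vertex lies in some bag; for every edge, both endpoints lie together in some bag; and for every vertex, the bags containing it form a connected subtree. Here edge (a,d) lies in no bag, so the decomposition is invalid.

No — edge (a,d) lies in no bag.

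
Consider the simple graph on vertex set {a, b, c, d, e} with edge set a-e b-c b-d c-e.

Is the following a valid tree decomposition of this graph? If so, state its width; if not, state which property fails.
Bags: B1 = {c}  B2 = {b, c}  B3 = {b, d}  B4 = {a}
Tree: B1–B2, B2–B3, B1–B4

No — vertex e appears in no bag.

A tree decomposition must satisfy three properties: every vertex lies in some bag; for every edge, both endpoints lie together in some bag; and for every vertex, the bags containing it form a connected subtree. Here vertex e appears in no bag, so the decomposition is invalid.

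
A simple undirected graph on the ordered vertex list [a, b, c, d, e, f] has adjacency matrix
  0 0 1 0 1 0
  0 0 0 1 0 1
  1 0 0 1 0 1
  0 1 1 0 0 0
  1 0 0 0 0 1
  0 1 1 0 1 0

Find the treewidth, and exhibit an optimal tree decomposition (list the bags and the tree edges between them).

Every bag has size at most 3, so the width is 3 − 1 = 2 and tw(G) ≤ 2. The edges d–b–f–c–d form a cycle, so G is not a tree and its treewidth is at least 2. Hence tw(G) = 2 exactly.

Treewidth 2.
One optimal decomposition is:
Bags: B1 = {b, c, d}  B2 = {b, c, f}  B3 = {a, c, f}  B4 = {a, e, f}
Tree: B1–B2, B2–B3, B3–B4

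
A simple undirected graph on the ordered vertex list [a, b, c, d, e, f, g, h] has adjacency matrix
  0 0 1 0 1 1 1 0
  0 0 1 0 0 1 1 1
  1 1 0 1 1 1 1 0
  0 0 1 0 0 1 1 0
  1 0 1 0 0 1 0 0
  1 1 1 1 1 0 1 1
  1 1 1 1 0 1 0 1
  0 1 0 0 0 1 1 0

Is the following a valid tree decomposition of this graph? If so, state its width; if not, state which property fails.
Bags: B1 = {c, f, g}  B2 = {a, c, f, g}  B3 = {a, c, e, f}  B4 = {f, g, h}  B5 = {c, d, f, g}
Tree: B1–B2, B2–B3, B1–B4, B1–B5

A tree decomposition must satisfy three properties: every vertex lies in some bag; for every edge, both endpoints lie together in some bag; and for every vertex, the bags containing it form a connected subtree. Here vertex b appears in no bag, so the decomposition is invalid.

No — vertex b appears in no bag.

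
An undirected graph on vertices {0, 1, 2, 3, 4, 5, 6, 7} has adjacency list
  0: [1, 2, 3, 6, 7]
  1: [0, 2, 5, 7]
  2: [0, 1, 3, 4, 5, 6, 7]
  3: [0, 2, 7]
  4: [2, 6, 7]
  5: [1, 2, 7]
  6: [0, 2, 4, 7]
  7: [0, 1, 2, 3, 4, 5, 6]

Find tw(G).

3

A width-3 tree decomposition is:
Bags: B1 = {2, 4, 6, 7}  B2 = {0, 2, 6, 7}  B3 = {0, 2, 3, 7}  B4 = {0, 1, 2, 7}  B5 = {1, 2, 5, 7}
Tree: B1–B2, B2–B3, B2–B4, B4–B5
The largest bag has 4 vertices, giving width 3; this decomposition certifies tw(G) ≤ 3. On the other hand G contains the 4-clique {0, 1, 2, 7}. A clique must lie in a single bag of any decomposition, so no decomposition can have width below 3. Therefore the treewidth is 3.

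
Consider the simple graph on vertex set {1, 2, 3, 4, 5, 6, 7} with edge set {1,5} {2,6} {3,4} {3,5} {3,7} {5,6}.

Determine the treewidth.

A width-1 tree decomposition is:
Bags: B1 = {1, 5}  B2 = {5, 6}  B3 = {3, 5}  B4 = {3, 4}  B5 = {2, 6}  B6 = {3, 7}
Tree: B1–B2, B1–B3, B3–B4, B2–B5, B4–B6
Every bag has size at most 2, so the width is 2 − 1 = 1 and tw(G) ≤ 1. G has an edge, so its treewidth is at least 1. Hence tw(G) = 1 exactly.

1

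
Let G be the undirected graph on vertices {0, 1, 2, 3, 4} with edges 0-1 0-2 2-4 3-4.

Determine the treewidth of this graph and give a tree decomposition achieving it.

Each bag holds 2 vertices, so the decomposition has width 1, which upper-bounds the treewidth. Since G has at least one edge (e.g. 3–4), it is not an edgeless graph, so tw(G) ≥ 1. The upper and lower bounds meet at 1, so that is the treewidth.

Treewidth 1.
One optimal decomposition is:
Bags: B1 = {3, 4}  B2 = {2, 4}  B3 = {0, 2}  B4 = {0, 1}
Tree: B1–B2, B2–B3, B3–B4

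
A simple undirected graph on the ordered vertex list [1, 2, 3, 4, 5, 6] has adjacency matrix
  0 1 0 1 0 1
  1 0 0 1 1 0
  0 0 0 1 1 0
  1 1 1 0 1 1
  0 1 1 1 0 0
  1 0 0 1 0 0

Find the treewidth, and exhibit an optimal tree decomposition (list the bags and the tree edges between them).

Treewidth 2.
One such decomposition:
Bags: B1 = {2, 4, 5}  B2 = {1, 2, 4}  B3 = {1, 4, 6}  B4 = {3, 4, 5}
Tree: B1–B2, B2–B3, B1–B4

The largest bag has 3 vertices, giving width 2; this decomposition certifies tw(G) ≤ 2. On the other hand G contains the 3-clique {1, 2, 4}. A clique must lie in a single bag of any decomposition, so no decomposition can have width below 2. Combining the bounds, tw(G) = 2.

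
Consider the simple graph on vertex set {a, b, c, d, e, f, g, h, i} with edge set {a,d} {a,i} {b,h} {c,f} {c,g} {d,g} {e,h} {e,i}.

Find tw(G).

A width-1 tree decomposition is:
Bags: B1 = {c, f}  B2 = {c, g}  B3 = {d, g}  B4 = {a, d}  B5 = {a, i}  B6 = {e, i}  B7 = {e, h}  B8 = {b, h}
Tree: B1–B2, B2–B3, B3–B4, B4–B5, B5–B6, B6–B7, B7–B8
Every bag has size at most 2, so the width is 2 − 1 = 1 and tw(G) ≤ 1. G has an edge, so its treewidth is at least 1. Therefore the treewidth is 1.

1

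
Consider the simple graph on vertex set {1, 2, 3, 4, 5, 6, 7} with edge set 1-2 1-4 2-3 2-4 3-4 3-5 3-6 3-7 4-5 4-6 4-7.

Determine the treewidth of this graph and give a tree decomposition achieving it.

Each bag holds 3 vertices, so the decomposition has width 2, which upper-bounds the treewidth. On the other hand G contains the 3-clique {1, 2, 4}. A clique must lie in a single bag of any decomposition, so no decomposition can have width below 2. Combining the bounds, tw(G) = 2.

Treewidth 2.
One such decomposition:
Bags: B1 = {3, 4, 5}  B2 = {2, 3, 4}  B3 = {1, 2, 4}  B4 = {3, 4, 7}  B5 = {3, 4, 6}
Tree: B1–B2, B2–B3, B1–B4, B1–B5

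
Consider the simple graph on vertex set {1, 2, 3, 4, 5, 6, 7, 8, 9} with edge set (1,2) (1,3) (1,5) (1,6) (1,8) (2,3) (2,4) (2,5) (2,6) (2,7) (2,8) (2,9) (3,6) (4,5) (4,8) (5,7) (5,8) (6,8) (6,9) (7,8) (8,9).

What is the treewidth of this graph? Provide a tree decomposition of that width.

Every bag has size at most 4, so the width is 4 − 1 = 3 and tw(G) ≤ 3. For the lower bound, the 4 vertices {2, 6, 8, 9} are pairwise adjacent, and any tree decomposition puts a clique entirely inside one bag — forcing width ≥ 3. Combining the bounds, tw(G) = 3.

Treewidth 3.
One such decomposition:
Bags: B1 = {1, 2, 6, 8}  B2 = {1, 2, 5, 8}  B3 = {2, 4, 5, 8}  B4 = {2, 5, 7, 8}  B5 = {1, 2, 3, 6}  B6 = {2, 6, 8, 9}
Tree: B1–B2, B2–B3, B3–B4, B1–B5, B1–B6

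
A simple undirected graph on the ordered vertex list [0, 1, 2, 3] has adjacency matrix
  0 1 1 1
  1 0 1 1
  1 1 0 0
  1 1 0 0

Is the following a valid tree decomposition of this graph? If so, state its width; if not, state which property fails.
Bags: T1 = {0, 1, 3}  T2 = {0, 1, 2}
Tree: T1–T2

Yes; width 2.

Vertex coverage: the bags together contain {0, 1, 2, 3}, the full vertex set. Edge coverage: each edge of G has both endpoints in at least one bag. Running intersection: for every vertex, the bags containing it form a connected subtree. All three properties hold, so this is a valid tree decomposition of width max|bag| − 1 = 2, and hence tw(G) ≤ 2.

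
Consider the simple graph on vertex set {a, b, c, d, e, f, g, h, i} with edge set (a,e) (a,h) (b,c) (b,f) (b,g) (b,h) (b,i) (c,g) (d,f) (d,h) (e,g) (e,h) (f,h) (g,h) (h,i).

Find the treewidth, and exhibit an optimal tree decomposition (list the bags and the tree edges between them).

Treewidth 2.
One such decomposition:
Bags: B1 = {d, f, h}  B2 = {b, f, h}  B3 = {b, g, h}  B4 = {b, h, i}  B5 = {e, g, h}  B6 = {a, e, h}  B7 = {b, c, g}
Tree: B1–B2, B2–B3, B2–B4, B3–B5, B5–B6, B3–B7

Every bag has size at most 3, so the width is 3 − 1 = 2 and tw(G) ≤ 2. Conversely, {d, f, h} is a clique of size 3, and the vertices of any clique must share a bag in every tree decomposition; so some bag has ≥ 3 vertices and tw(G) ≥ 2. Combining the bounds, tw(G) = 2.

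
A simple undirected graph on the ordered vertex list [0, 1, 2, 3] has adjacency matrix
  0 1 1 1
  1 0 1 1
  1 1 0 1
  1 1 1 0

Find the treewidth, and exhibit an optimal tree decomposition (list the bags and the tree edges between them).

A single bag containing all 4 vertices is trivially a valid decomposition of width 3. On the other hand G contains the 4-clique {0, 1, 2, 3}. A clique must lie in a single bag of any decomposition, so no decomposition can have width below 3. Hence tw(G) = 3 exactly.

Treewidth 3.
One optimal decomposition is:
Bags: B1 = {0, 1, 2, 3}
Tree: (single bag)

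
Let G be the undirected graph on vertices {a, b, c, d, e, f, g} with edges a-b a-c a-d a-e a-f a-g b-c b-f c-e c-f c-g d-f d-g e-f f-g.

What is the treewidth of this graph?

3

A width-3 tree decomposition is:
Bags: B1 = {a, c, f, g}  B2 = {a, c, e, f}  B3 = {a, d, f, g}  B4 = {a, b, c, f}
Tree: B1–B2, B1–B3, B2–B4
Each bag holds 4 vertices, so the decomposition has width 3, which upper-bounds the treewidth. For the lower bound, the 4 vertices {a, d, f, g} are pairwise adjacent, and any tree decomposition puts a clique entirely inside one bag — forcing width ≥ 3. Therefore the treewidth is 3.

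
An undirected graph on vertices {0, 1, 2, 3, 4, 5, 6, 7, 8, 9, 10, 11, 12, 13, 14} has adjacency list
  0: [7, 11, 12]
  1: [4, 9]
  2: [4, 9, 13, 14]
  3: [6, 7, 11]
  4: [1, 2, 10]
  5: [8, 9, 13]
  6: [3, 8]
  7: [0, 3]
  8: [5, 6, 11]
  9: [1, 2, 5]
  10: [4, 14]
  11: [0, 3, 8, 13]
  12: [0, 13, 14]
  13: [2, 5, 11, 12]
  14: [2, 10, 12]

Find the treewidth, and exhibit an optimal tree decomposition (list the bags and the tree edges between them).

The largest bag has 4 vertices, giving width 3; this decomposition certifies tw(G) ≤ 3. For the lower bound: the 4 vertex sets {1,4,10}, {14}, {2}, {5,9,12,13} are disjoint, each induces a connected subgraph, and every pair is joined by at least one edge of G. Contracting each set to a single vertex therefore yields K_{4} as a minor, and since treewidth is minor-monotone, tw(G) ≥ tw(K_{4}) = 3. The upper and lower bounds meet at 3, so that is the treewidth.

Treewidth 3.
One such decomposition:
Bags: B1 = {1, 4, 10, 14}  B2 = {1, 2, 4, 14}  B3 = {1, 2, 9, 14}  B4 = {2, 9, 12, 14}  B5 = {2, 9, 12, 13}  B6 = {5, 9, 12, 13}  B7 = {0, 5, 12, 13}  B8 = {0, 5, 11, 13}  B9 = {0, 5, 8, 11}  B10 = {0, 7, 8, 11}  B11 = {3, 7, 8, 11}  B12 = {3, 6, 7, 8}
Tree: B1–B2, B2–B3, B3–B4, B4–B5, B5–B6, B6–B7, B7–B8, B8–B9, B9–B10, B10–B11, B11–B12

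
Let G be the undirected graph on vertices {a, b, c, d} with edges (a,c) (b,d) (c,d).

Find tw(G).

A width-1 tree decomposition is:
Bags: B1 = {a, c}  B2 = {c, d}  B3 = {b, d}
Tree: B1–B2, B2–B3
The largest bag has 2 vertices, giving width 1; this decomposition certifies tw(G) ≤ 1. Since G has at least one edge (e.g. a–c), it is not an edgeless graph, so tw(G) ≥ 1. The upper and lower bounds meet at 1, so that is the treewidth.

1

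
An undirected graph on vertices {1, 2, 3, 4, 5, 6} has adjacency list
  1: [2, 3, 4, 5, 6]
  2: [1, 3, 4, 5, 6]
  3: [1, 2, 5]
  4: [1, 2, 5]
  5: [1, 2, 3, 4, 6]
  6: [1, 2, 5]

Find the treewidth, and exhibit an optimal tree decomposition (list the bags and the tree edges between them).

Each bag holds 4 vertices, so the decomposition has width 3, which upper-bounds the treewidth. Conversely, {1, 2, 3, 5} is a clique of size 4, and the vertices of any clique must share a bag in every tree decomposition; so some bag has ≥ 4 vertices and tw(G) ≥ 3. The upper and lower bounds meet at 3, so that is the treewidth.

Treewidth 3.
One optimal decomposition is:
Bags: B1 = {1, 2, 3, 5}  B2 = {1, 2, 5, 6}  B3 = {1, 2, 4, 5}
Tree: B1–B2, B1–B3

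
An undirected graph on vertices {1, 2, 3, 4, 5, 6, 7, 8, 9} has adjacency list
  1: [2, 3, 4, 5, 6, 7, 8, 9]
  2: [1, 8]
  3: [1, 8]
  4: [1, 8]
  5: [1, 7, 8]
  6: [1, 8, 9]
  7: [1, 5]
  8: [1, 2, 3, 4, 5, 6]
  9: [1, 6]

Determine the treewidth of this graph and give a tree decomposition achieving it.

The largest bag has 3 vertices, giving width 2; this decomposition certifies tw(G) ≤ 2. On the other hand G contains the 3-clique {1, 2, 8}. A clique must lie in a single bag of any decomposition, so no decomposition can have width below 2. The upper and lower bounds meet at 2, so that is the treewidth.

Treewidth 2.
One optimal decomposition is:
Bags: B1 = {1, 5, 8}  B2 = {1, 3, 8}  B3 = {1, 4, 8}  B4 = {1, 6, 8}  B5 = {1, 2, 8}  B6 = {1, 5, 7}  B7 = {1, 6, 9}
Tree: B1–B2, B2–B3, B1–B4, B3–B5, B1–B6, B4–B7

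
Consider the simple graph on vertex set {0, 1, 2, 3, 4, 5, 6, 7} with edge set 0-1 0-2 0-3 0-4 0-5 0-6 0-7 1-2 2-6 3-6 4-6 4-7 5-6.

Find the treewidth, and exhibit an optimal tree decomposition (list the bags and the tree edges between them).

Treewidth 2.
One optimal decomposition is:
Bags: B1 = {0, 4, 6}  B2 = {0, 5, 6}  B3 = {0, 2, 6}  B4 = {0, 1, 2}  B5 = {0, 4, 7}  B6 = {0, 3, 6}
Tree: B1–B2, B2–B3, B3–B4, B1–B5, B2–B6

Every bag has size at most 3, so the width is 3 − 1 = 2 and tw(G) ≤ 2. Conversely, {0, 1, 2} is a clique of size 3, and the vertices of any clique must share a bag in every tree decomposition; so some bag has ≥ 3 vertices and tw(G) ≥ 2. The upper and lower bounds meet at 2, so that is the treewidth.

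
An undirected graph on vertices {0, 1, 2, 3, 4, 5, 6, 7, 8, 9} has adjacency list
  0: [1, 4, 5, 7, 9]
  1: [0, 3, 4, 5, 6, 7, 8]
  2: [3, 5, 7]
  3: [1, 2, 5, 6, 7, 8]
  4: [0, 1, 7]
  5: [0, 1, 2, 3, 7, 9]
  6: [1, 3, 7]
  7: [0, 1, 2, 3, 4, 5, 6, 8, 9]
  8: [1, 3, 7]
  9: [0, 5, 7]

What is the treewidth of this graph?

3

A width-3 tree decomposition is:
Bags: B1 = {1, 3, 5, 7}  B2 = {0, 1, 5, 7}  B3 = {2, 3, 5, 7}  B4 = {1, 3, 7, 8}  B5 = {1, 3, 6, 7}  B6 = {0, 5, 7, 9}  B7 = {0, 1, 4, 7}
Tree: B1–B2, B1–B3, B1–B4, B4–B5, B2–B6, B2–B7
The largest bag has 4 vertices, giving width 3; this decomposition certifies tw(G) ≤ 3. For the lower bound, the 4 vertices {0, 1, 4, 7} are pairwise adjacent, and any tree decomposition puts a clique entirely inside one bag — forcing width ≥ 3. Hence tw(G) = 3 exactly.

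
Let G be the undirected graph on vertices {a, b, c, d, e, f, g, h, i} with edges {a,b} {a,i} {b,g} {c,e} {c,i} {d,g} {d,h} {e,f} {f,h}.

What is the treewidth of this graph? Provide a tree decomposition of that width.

Treewidth 2.
Bags: B1 = {d, g, h}  B2 = {b, g, h}  B3 = {a, b, h}  B4 = {a, h, i}  B5 = {c, h, i}  B6 = {c, e, h}  B7 = {e, f, h}
Tree: B1–B2, B2–B3, B3–B4, B4–B5, B5–B6, B6–B7

The largest bag has 3 vertices, giving width 2; this decomposition certifies tw(G) ≤ 2. The edges h–d–g–b–a–i–c–e–f–h form a cycle, so G is not a tree and its treewidth is at least 2. Combining the bounds, tw(G) = 2.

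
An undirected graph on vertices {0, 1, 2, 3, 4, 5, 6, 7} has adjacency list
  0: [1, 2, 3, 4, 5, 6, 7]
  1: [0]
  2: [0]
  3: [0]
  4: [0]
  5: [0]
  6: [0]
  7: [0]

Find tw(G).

A width-1 tree decomposition is:
Bags: B1 = {0, 4}  B2 = {0, 1}  B3 = {0, 2}  B4 = {0, 5}  B5 = {0, 6}  B6 = {0, 3}  B7 = {0, 7}
Tree: B1–B2, B2–B3, B2–B4, B3–B5, B2–B6, B5–B7
Every bag has size at most 2, so the width is 2 − 1 = 1 and tw(G) ≤ 1. G has an edge, so its treewidth is at least 1. The upper and lower bounds meet at 1, so that is the treewidth.

1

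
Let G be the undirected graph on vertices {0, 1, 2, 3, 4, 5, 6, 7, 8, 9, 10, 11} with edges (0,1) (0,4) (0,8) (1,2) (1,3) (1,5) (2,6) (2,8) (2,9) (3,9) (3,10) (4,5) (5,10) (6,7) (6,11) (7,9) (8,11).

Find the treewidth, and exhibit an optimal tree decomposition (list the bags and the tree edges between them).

Treewidth 3.
Bags: B1 = {3, 4, 5, 10}  B2 = {1, 3, 4, 5}  B3 = {0, 1, 3, 4}  B4 = {0, 1, 3, 9}  B5 = {0, 1, 2, 9}  B6 = {0, 2, 8, 9}  B7 = {2, 7, 8, 9}  B8 = {2, 6, 7, 8}  B9 = {6, 7, 8, 11}
Tree: B1–B2, B2–B3, B3–B4, B4–B5, B5–B6, B6–B7, B7–B8, B8–B9

The largest bag has 4 vertices, giving width 3; this decomposition certifies tw(G) ≤ 3. For the lower bound: the 4 vertex sets {4,5,10}, {3}, {1}, {0,2,8,9} are disjoint, each induces a connected subgraph, and every pair is joined by at least one edge of G. Contracting each set to a single vertex therefore yields K_{4} as a minor, and since treewidth is minor-monotone, tw(G) ≥ tw(K_{4}) = 3. Combining the bounds, tw(G) = 3.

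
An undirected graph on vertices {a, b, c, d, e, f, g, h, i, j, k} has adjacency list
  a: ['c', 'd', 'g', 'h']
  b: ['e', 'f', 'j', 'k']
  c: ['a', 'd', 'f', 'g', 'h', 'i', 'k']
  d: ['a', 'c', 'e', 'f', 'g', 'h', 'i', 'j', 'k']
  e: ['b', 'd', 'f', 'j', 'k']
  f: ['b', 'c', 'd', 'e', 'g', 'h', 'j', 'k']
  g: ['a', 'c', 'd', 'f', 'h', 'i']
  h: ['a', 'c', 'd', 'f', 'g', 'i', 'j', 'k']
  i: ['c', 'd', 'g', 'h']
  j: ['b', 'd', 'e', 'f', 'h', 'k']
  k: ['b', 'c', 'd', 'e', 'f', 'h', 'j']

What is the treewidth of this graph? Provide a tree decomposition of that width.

Treewidth 4.
Bags: B1 = {d, f, h, j, k}  B2 = {c, d, f, h, k}  B3 = {d, e, f, j, k}  B4 = {b, e, f, j, k}  B5 = {c, d, f, g, h}  B6 = {c, d, g, h, i}  B7 = {a, c, d, g, h}
Tree: B1–B2, B1–B3, B3–B4, B2–B5, B5–B6, B6–B7

Each bag holds 5 vertices, so the decomposition has width 4, which upper-bounds the treewidth. On the other hand G contains the 5-clique {d, e, f, j, k}. A clique must lie in a single bag of any decomposition, so no decomposition can have width below 4. The upper and lower bounds meet at 4, so that is the treewidth.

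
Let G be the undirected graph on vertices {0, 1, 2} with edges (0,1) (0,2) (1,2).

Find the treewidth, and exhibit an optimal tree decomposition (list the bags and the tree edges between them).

Treewidth 2.
One such decomposition:
Bags: B1 = {0, 1, 2}
Tree: (single bag)

A single bag containing all 3 vertices is trivially a valid decomposition of width 2. For the lower bound, the 3 vertices {0, 1, 2} are pairwise adjacent, and any tree decomposition puts a clique entirely inside one bag — forcing width ≥ 2. Combining the bounds, tw(G) = 2.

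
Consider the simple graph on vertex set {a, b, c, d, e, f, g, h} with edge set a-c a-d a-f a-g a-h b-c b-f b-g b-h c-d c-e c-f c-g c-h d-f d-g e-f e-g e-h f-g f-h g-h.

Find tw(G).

A width-4 tree decomposition is:
Bags: B1 = {a, c, f, g, h}  B2 = {c, e, f, g, h}  B3 = {b, c, f, g, h}  B4 = {a, c, d, f, g}
Tree: B1–B2, B1–B3, B1–B4
Every bag has size at most 5, so the width is 5 − 1 = 4 and tw(G) ≤ 4. On the other hand G contains the 5-clique {a, c, d, f, g}. A clique must lie in a single bag of any decomposition, so no decomposition can have width below 4. Combining the bounds, tw(G) = 4.

4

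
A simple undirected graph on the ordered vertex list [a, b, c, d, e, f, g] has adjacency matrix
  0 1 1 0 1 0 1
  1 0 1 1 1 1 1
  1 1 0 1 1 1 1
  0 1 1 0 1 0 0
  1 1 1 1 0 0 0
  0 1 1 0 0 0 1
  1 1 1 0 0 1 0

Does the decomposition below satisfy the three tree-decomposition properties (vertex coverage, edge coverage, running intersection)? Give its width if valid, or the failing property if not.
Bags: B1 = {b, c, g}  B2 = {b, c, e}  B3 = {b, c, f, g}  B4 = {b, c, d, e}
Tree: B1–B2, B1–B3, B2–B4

A tree decomposition must satisfy three properties: every vertex lies in some bag; for every edge, both endpoints lie together in some bag; and for every vertex, the bags containing it form a connected subtree. Here vertex a appears in no bag, so the decomposition is invalid.

No — vertex a appears in no bag.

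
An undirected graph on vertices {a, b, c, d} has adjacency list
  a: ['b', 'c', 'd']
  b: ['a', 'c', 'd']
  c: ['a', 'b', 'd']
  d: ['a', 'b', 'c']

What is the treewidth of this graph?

3

A width-3 tree decomposition is:
Bags: B1 = {a, b, c, d}
Tree: (single bag)
With just one bag of size 4, the width is 4 − 1 = 3, so tw(G) ≤ 3. For the lower bound, the 4 vertices {a, b, c, d} are pairwise adjacent, and any tree decomposition puts a clique entirely inside one bag — forcing width ≥ 3. The upper and lower bounds meet at 3, so that is the treewidth.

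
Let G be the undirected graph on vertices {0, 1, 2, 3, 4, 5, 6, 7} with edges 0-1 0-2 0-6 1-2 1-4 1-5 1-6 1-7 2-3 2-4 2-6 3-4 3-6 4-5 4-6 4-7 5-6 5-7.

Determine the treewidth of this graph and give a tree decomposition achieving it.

Treewidth 3.
One such decomposition:
Bags: B1 = {1, 2, 4, 6}  B2 = {1, 4, 5, 6}  B3 = {0, 1, 2, 6}  B4 = {1, 4, 5, 7}  B5 = {2, 3, 4, 6}
Tree: B1–B2, B1–B3, B2–B4, B1–B5

Each bag holds 4 vertices, so the decomposition has width 3, which upper-bounds the treewidth. For the lower bound, the 4 vertices {0, 1, 2, 6} are pairwise adjacent, and any tree decomposition puts a clique entirely inside one bag — forcing width ≥ 3. Combining the bounds, tw(G) = 3.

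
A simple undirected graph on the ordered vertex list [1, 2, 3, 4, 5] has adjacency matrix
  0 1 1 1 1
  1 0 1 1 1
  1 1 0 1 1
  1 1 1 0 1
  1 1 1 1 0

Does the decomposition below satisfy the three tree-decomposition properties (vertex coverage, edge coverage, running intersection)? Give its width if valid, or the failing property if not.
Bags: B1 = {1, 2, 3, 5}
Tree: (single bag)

A tree decomposition must satisfy three properties: every vertex lies in some bag; for every edge, both endpoints lie together in some bag; and for every vertex, the bags containing it form a connected subtree. Here vertex 4 appears in no bag, so the decomposition is invalid.

No — vertex 4 appears in no bag.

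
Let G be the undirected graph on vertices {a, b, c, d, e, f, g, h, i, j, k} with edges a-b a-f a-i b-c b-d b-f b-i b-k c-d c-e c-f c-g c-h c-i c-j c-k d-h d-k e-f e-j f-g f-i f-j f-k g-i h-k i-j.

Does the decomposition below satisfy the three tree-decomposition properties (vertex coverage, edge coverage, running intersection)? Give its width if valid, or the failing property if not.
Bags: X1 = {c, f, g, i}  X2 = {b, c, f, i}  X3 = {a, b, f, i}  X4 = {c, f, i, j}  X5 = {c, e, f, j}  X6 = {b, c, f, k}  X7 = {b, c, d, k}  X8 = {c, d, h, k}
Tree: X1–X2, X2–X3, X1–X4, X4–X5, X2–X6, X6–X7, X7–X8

Checking the three conditions: (i) the bags cover all of {a, b, c, d, e, f, g, h, i, j, k}; (ii) for each edge, some bag contains both endpoints; (iii) the bags containing any fixed vertex form a subtree. All hold, so the decomposition is valid with width 4 − 1 = 3.

Yes; width 3.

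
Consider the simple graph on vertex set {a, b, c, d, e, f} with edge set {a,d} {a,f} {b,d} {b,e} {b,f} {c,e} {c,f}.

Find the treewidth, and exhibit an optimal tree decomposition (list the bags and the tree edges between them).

Treewidth 2.
One optimal decomposition is:
Bags: B1 = {c, e, f}  B2 = {b, e, f}  B3 = {a, b, f}  B4 = {a, b, d}
Tree: B1–B2, B2–B3, B3–B4

The largest bag has 3 vertices, giving width 2; this decomposition certifies tw(G) ≤ 2. Since c–e–b–f–c is a cycle in G, G is not acyclic. Forests are exactly the graphs of treewidth ≤ 1, so tw(G) ≥ 2. Hence tw(G) = 2 exactly.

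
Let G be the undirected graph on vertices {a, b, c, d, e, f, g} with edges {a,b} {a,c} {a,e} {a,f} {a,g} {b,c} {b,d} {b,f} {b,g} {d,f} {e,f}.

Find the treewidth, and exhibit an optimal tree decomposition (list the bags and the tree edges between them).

Treewidth 2.
One optimal decomposition is:
Bags: B1 = {a, b, f}  B2 = {a, b, c}  B3 = {b, d, f}  B4 = {a, e, f}  B5 = {a, b, g}
Tree: B1–B2, B1–B3, B1–B4, B2–B5

Each bag holds 3 vertices, so the decomposition has width 2, which upper-bounds the treewidth. On the other hand G contains the 3-clique {b, d, f}. A clique must lie in a single bag of any decomposition, so no decomposition can have width below 2. Therefore the treewidth is 2.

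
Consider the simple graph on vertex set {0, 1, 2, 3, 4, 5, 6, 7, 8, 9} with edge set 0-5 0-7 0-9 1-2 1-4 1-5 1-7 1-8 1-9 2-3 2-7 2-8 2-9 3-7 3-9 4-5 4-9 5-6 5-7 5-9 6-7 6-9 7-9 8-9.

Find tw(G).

A width-3 tree decomposition is:
Bags: B1 = {1, 5, 7, 9}  B2 = {1, 2, 7, 9}  B3 = {5, 6, 7, 9}  B4 = {1, 4, 5, 9}  B5 = {0, 5, 7, 9}  B6 = {2, 3, 7, 9}  B7 = {1, 2, 8, 9}
Tree: B1–B2, B1–B3, B1–B4, B1–B5, B2–B6, B2–B7
The largest bag has 4 vertices, giving width 3; this decomposition certifies tw(G) ≤ 3. Conversely, {1, 2, 8, 9} is a clique of size 4, and the vertices of any clique must share a bag in every tree decomposition; so some bag has ≥ 4 vertices and tw(G) ≥ 3. Combining the bounds, tw(G) = 3.

3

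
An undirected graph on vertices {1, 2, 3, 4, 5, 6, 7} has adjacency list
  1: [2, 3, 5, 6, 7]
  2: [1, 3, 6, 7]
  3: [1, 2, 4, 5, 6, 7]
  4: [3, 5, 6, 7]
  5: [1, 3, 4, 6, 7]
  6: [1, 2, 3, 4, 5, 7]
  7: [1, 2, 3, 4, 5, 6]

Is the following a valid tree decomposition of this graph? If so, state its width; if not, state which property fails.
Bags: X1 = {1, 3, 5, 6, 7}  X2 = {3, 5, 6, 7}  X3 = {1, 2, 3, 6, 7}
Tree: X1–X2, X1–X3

No — vertex 4 appears in no bag.

A tree decomposition must satisfy three properties: every vertex lies in some bag; for every edge, both endpoints lie together in some bag; and for every vertex, the bags containing it form a connected subtree. Here vertex 4 appears in no bag, so the decomposition is invalid.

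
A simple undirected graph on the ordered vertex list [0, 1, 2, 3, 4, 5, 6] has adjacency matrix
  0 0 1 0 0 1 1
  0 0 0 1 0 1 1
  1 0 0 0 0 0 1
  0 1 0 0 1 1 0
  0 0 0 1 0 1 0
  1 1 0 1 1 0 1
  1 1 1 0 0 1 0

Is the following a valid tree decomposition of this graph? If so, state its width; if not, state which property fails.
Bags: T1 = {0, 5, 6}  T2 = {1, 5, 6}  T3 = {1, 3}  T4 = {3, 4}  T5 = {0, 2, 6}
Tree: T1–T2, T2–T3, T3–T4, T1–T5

A tree decomposition must satisfy three properties: every vertex lies in some bag; for every edge, both endpoints lie together in some bag; and for every vertex, the bags containing it form a connected subtree. Here edge (5,3) lies in no bag, so the decomposition is invalid.

No — edge (5,3) lies in no bag.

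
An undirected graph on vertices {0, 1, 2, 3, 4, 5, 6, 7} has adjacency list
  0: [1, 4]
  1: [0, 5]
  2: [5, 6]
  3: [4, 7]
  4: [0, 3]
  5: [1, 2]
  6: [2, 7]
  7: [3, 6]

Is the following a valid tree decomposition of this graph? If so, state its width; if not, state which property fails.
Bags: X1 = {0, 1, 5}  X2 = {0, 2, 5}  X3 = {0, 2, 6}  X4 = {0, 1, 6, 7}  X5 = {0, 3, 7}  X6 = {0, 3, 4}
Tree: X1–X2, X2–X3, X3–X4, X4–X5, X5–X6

A tree decomposition must satisfy three properties: every vertex lies in some bag; for every edge, both endpoints lie together in some bag; and for every vertex, the bags containing it form a connected subtree. Here bags containing vertex 1 are not connected in the tree, so the decomposition is invalid.

No — bags containing vertex 1 are not connected in the tree.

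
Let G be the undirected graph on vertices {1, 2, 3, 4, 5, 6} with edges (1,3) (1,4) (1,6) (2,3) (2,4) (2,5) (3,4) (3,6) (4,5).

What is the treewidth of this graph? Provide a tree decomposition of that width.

Treewidth 2.
One such decomposition:
Bags: B1 = {2, 4, 5}  B2 = {2, 3, 4}  B3 = {1, 3, 4}  B4 = {1, 3, 6}
Tree: B1–B2, B2–B3, B3–B4

Each bag holds 3 vertices, so the decomposition has width 2, which upper-bounds the treewidth. Conversely, {1, 3, 4} is a clique of size 3, and the vertices of any clique must share a bag in every tree decomposition; so some bag has ≥ 3 vertices and tw(G) ≥ 2. Combining the bounds, tw(G) = 2.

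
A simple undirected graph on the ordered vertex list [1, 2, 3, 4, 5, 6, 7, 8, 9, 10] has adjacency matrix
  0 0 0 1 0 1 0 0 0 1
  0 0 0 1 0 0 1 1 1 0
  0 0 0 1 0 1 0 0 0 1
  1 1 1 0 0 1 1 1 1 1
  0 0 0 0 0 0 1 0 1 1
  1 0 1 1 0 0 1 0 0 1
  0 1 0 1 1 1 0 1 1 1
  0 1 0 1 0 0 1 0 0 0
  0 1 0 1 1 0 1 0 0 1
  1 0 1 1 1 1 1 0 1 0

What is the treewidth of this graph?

A width-3 tree decomposition is:
Bags: B1 = {4, 7, 9, 10}  B2 = {4, 6, 7, 10}  B3 = {1, 4, 6, 10}  B4 = {3, 4, 6, 10}  B5 = {5, 7, 9, 10}  B6 = {2, 4, 7, 9}  B7 = {2, 4, 7, 8}
Tree: B1–B2, B2–B3, B2–B4, B1–B5, B1–B6, B6–B7
Each bag holds 4 vertices, so the decomposition has width 3, which upper-bounds the treewidth. For the lower bound, the 4 vertices {1, 4, 6, 10} are pairwise adjacent, and any tree decomposition puts a clique entirely inside one bag — forcing width ≥ 3. Therefore the treewidth is 3.

3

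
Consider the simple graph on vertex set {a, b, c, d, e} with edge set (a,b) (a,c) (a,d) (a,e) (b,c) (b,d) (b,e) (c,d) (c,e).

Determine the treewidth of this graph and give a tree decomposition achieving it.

Treewidth 3.
One optimal decomposition is:
Bags: B1 = {a, b, c, d}  B2 = {a, b, c, e}
Tree: B1–B2

Every bag has size at most 4, so the width is 4 − 1 = 3 and tw(G) ≤ 3. Conversely, {a, b, c, d} is a clique of size 4, and the vertices of any clique must share a bag in every tree decomposition; so some bag has ≥ 4 vertices and tw(G) ≥ 3. Therefore the treewidth is 3.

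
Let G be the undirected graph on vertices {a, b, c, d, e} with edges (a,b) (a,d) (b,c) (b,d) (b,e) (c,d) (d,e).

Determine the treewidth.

A width-2 tree decomposition is:
Bags: B1 = {b, c, d}  B2 = {b, d, e}  B3 = {a, b, d}
Tree: B1–B2, B2–B3
Each bag holds 3 vertices, so the decomposition has width 2, which upper-bounds the treewidth. Conversely, {b, d, e} is a clique of size 3, and the vertices of any clique must share a bag in every tree decomposition; so some bag has ≥ 3 vertices and tw(G) ≥ 2. Therefore the treewidth is 2.

2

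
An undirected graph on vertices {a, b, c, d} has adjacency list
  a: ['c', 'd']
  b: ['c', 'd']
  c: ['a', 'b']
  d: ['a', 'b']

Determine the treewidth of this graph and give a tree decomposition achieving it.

Treewidth 2.
One optimal decomposition is:
Bags: B1 = {a, c, d}  B2 = {b, c, d}
Tree: B1–B2

Each bag holds 3 vertices, so the decomposition has width 2, which upper-bounds the treewidth. Since d–a–c–b–d is a cycle in G, G is not acyclic. Forests are exactly the graphs of treewidth ≤ 1, so tw(G) ≥ 2. Hence tw(G) = 2 exactly.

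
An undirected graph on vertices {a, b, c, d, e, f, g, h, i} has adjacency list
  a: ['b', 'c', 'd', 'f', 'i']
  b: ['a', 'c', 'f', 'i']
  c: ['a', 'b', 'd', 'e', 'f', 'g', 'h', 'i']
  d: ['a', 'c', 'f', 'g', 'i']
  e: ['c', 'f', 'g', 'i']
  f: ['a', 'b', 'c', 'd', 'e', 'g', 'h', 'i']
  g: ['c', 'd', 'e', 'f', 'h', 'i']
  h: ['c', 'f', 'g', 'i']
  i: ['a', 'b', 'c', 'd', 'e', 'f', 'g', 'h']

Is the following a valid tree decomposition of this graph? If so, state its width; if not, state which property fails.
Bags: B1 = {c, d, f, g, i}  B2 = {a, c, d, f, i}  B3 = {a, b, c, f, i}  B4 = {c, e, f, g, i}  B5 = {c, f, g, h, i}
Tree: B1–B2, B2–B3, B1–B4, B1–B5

Vertex coverage: the bags together contain {a, b, c, d, e, f, g, h, i}, the full vertex set. Edge coverage: each edge of G has both endpoints in at least one bag. Running intersection: for every vertex, the bags containing it form a connected subtree. All three properties hold, so this is a valid tree decomposition of width max|bag| − 1 = 4, and hence tw(G) ≤ 4.

Yes; width 4.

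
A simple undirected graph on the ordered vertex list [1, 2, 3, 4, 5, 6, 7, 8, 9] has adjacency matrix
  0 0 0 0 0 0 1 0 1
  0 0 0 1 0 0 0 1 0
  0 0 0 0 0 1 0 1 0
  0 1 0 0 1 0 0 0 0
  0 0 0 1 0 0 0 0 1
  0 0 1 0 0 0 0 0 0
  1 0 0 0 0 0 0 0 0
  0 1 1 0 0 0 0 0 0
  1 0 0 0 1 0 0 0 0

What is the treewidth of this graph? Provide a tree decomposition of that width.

Each bag holds 2 vertices, so the decomposition has width 1, which upper-bounds the treewidth. Since G has at least one edge (e.g. 7–1), it is not an edgeless graph, so tw(G) ≥ 1. Hence tw(G) = 1 exactly.

Treewidth 1.
One such decomposition:
Bags: B1 = {1, 7}  B2 = {1, 9}  B3 = {5, 9}  B4 = {4, 5}  B5 = {2, 4}  B6 = {2, 8}  B7 = {3, 8}  B8 = {3, 6}
Tree: B1–B2, B2–B3, B3–B4, B4–B5, B5–B6, B6–B7, B7–B8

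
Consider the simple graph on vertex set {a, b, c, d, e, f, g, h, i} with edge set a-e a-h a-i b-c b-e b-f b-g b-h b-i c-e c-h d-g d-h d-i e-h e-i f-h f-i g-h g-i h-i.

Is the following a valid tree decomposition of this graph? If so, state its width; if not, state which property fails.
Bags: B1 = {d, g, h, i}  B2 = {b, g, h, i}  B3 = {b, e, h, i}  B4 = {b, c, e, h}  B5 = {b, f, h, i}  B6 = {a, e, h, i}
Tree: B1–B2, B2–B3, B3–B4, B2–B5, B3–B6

Yes; width 3.

Every vertex of G appears in some bag (union = {a, b, c, d, e, f, g, h, i}); every edge is covered by a bag; and for each vertex v the set of bags containing v is connected in the bag tree. The decomposition is therefore valid. The largest bag has 4 vertices, so the width is 3.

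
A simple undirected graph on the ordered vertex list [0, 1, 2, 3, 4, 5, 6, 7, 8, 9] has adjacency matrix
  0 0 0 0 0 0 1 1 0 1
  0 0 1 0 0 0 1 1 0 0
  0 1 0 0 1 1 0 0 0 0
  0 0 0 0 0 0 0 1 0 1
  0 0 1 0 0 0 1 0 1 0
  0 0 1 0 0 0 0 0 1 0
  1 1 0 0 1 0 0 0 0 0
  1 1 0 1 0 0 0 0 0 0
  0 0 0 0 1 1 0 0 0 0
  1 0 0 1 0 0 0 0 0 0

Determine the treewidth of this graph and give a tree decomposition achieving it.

The largest bag has 3 vertices, giving width 2; this decomposition certifies tw(G) ≤ 2. For the lower bound, G contains the cycle 5–8–4–2–5, so G is not a forest; only forests have treewidth ≤ 1, hence tw(G) ≥ 2. Hence tw(G) = 2 exactly.

Treewidth 2.
One such decomposition:
Bags: B1 = {2, 5, 8}  B2 = {2, 4, 8}  B3 = {1, 2, 4}  B4 = {1, 4, 6}  B5 = {1, 6, 7}  B6 = {0, 6, 7}  B7 = {0, 3, 7}  B8 = {0, 3, 9}
Tree: B1–B2, B2–B3, B3–B4, B4–B5, B5–B6, B6–B7, B7–B8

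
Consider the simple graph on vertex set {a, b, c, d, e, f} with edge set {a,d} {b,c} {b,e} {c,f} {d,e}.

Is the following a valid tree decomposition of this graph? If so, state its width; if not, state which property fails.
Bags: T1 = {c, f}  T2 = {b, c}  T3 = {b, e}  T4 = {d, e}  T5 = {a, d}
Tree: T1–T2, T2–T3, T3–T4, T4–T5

Yes; width 1.

Checking the three conditions: (i) the bags cover all of {a, b, c, d, e, f}; (ii) for each edge, some bag contains both endpoints; (iii) the bags containing any fixed vertex form a subtree. All hold, so the decomposition is valid with width 2 − 1 = 1.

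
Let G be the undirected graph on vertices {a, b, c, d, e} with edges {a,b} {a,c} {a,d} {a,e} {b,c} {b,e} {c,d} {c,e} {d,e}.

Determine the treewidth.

A width-3 tree decomposition is:
Bags: B1 = {a, b, c, e}  B2 = {a, c, d, e}
Tree: B1–B2
Each bag holds 4 vertices, so the decomposition has width 3, which upper-bounds the treewidth. Conversely, {a, c, d, e} is a clique of size 4, and the vertices of any clique must share a bag in every tree decomposition; so some bag has ≥ 4 vertices and tw(G) ≥ 3. Combining the bounds, tw(G) = 3.

3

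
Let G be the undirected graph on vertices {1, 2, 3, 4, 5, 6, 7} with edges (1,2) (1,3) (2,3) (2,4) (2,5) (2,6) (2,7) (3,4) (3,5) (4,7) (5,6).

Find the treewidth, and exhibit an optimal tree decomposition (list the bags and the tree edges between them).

Treewidth 2.
One such decomposition:
Bags: B1 = {2, 3, 4}  B2 = {2, 3, 5}  B3 = {2, 4, 7}  B4 = {2, 5, 6}  B5 = {1, 2, 3}
Tree: B1–B2, B1–B3, B2–B4, B2–B5

The largest bag has 3 vertices, giving width 2; this decomposition certifies tw(G) ≤ 2. On the other hand G contains the 3-clique {1, 2, 3}. A clique must lie in a single bag of any decomposition, so no decomposition can have width below 2. The upper and lower bounds meet at 2, so that is the treewidth.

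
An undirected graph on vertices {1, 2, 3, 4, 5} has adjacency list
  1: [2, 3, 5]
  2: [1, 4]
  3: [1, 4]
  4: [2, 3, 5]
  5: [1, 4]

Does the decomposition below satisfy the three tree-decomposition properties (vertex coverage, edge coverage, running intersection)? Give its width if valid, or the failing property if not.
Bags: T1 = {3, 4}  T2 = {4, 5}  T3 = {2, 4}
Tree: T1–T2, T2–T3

No — vertex 1 appears in no bag.

A tree decomposition must satisfy three properties: every vertex lies in some bag; for every edge, both endpoints lie together in some bag; and for every vertex, the bags containing it form a connected subtree. Here vertex 1 appears in no bag, so the decomposition is invalid.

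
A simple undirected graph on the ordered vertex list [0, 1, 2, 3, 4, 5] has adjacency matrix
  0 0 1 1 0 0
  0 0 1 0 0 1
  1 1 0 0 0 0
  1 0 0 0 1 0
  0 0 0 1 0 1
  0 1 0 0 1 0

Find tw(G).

A width-2 tree decomposition is:
Bags: B1 = {3, 4, 5}  B2 = {1, 3, 5}  B3 = {1, 2, 3}  B4 = {0, 2, 3}
Tree: B1–B2, B2–B3, B3–B4
The largest bag has 3 vertices, giving width 2; this decomposition certifies tw(G) ≤ 2. For the lower bound, G contains the cycle 3–4–5–1–2–0–3, so G is not a forest; only forests have treewidth ≤ 1, hence tw(G) ≥ 2. Hence tw(G) = 2 exactly.

2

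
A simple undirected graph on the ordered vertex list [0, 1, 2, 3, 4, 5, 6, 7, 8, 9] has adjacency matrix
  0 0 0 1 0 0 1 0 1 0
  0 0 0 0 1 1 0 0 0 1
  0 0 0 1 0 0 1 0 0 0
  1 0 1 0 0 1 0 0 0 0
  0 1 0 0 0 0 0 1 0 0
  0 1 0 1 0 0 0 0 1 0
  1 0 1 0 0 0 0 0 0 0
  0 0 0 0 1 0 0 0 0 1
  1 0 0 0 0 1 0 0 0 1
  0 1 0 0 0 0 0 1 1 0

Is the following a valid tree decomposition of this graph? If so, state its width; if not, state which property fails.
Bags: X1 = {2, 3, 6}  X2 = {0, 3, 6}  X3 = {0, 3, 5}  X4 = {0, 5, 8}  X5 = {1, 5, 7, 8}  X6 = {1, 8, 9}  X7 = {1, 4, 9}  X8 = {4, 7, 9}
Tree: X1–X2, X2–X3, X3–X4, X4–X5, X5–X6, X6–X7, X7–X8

A tree decomposition must satisfy three properties: every vertex lies in some bag; for every edge, both endpoints lie together in some bag; and for every vertex, the bags containing it form a connected subtree. Here bags containing vertex 7 are not connected in the tree, so the decomposition is invalid.

No — bags containing vertex 7 are not connected in the tree.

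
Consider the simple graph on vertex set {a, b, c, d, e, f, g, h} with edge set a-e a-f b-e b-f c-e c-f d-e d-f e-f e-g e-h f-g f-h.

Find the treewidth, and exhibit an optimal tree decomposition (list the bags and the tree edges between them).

Treewidth 2.
One optimal decomposition is:
Bags: B1 = {b, e, f}  B2 = {d, e, f}  B3 = {e, f, h}  B4 = {e, f, g}  B5 = {a, e, f}  B6 = {c, e, f}
Tree: B1–B2, B1–B3, B2–B4, B3–B5, B1–B6

Each bag holds 3 vertices, so the decomposition has width 2, which upper-bounds the treewidth. For the lower bound, the 3 vertices {d, e, f} are pairwise adjacent, and any tree decomposition puts a clique entirely inside one bag — forcing width ≥ 2. Hence tw(G) = 2 exactly.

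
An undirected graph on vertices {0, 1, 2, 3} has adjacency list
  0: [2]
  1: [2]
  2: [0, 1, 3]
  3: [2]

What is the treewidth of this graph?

A width-1 tree decomposition is:
Bags: B1 = {2, 3}  B2 = {1, 2}  B3 = {0, 2}
Tree: B1–B2, B2–B3
Every bag has size at most 2, so the width is 2 − 1 = 1 and tw(G) ≤ 1. Since G has at least one edge (e.g. 3–2), it is not an edgeless graph, so tw(G) ≥ 1. Combining the bounds, tw(G) = 1.

1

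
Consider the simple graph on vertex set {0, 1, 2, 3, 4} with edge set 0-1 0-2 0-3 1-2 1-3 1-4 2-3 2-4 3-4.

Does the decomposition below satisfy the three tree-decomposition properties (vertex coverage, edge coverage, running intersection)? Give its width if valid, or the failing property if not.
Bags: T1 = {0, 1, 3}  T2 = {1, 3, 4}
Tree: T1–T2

A tree decomposition must satisfy three properties: every vertex lies in some bag; for every edge, both endpoints lie together in some bag; and for every vertex, the bags containing it form a connected subtree. Here vertex 2 appears in no bag, so the decomposition is invalid.

No — vertex 2 appears in no bag.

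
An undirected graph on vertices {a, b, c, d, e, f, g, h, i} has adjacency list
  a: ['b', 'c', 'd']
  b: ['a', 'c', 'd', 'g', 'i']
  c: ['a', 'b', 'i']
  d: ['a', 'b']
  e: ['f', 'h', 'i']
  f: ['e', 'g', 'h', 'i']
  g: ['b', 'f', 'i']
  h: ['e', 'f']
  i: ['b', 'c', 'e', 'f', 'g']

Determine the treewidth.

A width-2 tree decomposition is:
Bags: B1 = {a, b, c}  B2 = {b, c, i}  B3 = {b, g, i}  B4 = {f, g, i}  B5 = {e, f, i}  B6 = {a, b, d}  B7 = {e, f, h}
Tree: B1–B2, B2–B3, B3–B4, B4–B5, B1–B6, B5–B7
The largest bag has 3 vertices, giving width 2; this decomposition certifies tw(G) ≤ 2. Conversely, {e, f, h} is a clique of size 3, and the vertices of any clique must share a bag in every tree decomposition; so some bag has ≥ 3 vertices and tw(G) ≥ 2. Therefore the treewidth is 2.

2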